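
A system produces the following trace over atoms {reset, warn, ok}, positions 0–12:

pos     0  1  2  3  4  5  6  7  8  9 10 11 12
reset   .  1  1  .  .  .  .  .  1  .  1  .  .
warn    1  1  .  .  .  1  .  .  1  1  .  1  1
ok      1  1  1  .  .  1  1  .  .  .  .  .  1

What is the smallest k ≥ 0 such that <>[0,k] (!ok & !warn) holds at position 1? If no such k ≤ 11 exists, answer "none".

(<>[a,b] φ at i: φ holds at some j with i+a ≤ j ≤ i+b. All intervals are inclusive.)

Scan j = 1,2,… for (!ok & !warn):
  j=1: fails
  j=2: fails
  j=3: holds
First hit at j=3, so smallest k = 3-1 = 2.

2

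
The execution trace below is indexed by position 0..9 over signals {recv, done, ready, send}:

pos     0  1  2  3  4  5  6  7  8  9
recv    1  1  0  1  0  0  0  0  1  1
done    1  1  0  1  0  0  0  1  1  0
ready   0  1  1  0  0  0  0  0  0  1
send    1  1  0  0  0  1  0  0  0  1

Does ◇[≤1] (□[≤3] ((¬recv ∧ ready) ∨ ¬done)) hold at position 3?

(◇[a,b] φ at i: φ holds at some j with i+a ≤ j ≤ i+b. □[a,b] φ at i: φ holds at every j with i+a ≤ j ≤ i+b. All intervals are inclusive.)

False

Check □[≤3] ((¬recv ∧ ready) ∨ ¬done) at each j in [3,4]:
  j=3: fails at 3
  j=4: fails at 7
No position in the window satisfies it → formula fails.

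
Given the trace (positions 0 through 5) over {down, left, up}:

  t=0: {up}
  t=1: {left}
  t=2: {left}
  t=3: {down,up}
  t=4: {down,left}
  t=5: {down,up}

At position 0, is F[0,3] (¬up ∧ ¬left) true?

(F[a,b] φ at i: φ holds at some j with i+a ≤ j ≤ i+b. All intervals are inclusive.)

Check (¬up ∧ ¬left) at each j in [0,3]:
  j=0: false
  j=1: false
  j=2: false
  j=3: false
No position in the window satisfies it → formula fails.

No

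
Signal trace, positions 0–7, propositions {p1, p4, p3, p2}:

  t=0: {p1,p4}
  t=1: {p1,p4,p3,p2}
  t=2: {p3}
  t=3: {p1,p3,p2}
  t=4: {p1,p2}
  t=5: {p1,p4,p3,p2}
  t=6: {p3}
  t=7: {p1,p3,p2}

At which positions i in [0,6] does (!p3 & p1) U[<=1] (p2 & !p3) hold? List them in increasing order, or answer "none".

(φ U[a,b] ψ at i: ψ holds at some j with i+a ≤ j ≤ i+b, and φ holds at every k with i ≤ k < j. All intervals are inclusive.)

4

Evaluate at each i in [0,6]:
  i=0: ✗ (no rhs in [0,1])
  i=1: ✗ (no rhs in [1,2])
  i=2: ✗ (no rhs in [2,3])
  i=3: ✗ (lhs fails at k=3 before rhs at j=4)
  i=4: ✓ (rhs at j=4)
  i=5: ✗ (no rhs in [5,6])
  i=6: ✗ (no rhs in [6,7])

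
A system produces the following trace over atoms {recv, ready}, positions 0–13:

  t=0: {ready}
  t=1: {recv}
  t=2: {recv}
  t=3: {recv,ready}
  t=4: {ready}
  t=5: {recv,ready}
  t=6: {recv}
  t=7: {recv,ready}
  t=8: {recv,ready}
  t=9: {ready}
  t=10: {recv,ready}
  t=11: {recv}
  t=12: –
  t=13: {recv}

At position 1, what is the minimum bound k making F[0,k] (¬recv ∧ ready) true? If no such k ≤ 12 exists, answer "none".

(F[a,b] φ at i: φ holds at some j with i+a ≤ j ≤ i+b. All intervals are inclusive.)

Scan j = 1,2,… for (¬recv ∧ ready):
  j=1: fails
  j=2: fails
  j=3: fails
  j=4: holds
First hit at j=4, so smallest k = 4-1 = 3.

3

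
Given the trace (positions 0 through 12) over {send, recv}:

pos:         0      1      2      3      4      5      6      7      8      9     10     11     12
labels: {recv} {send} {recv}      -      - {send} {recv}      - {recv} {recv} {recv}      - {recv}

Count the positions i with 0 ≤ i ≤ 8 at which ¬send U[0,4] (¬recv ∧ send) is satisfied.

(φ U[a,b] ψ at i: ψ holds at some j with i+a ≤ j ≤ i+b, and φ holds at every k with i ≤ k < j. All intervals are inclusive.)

Evaluate at each i in [0,8]:
  i=0: ✓ (rhs at j=1; lhs holds on [0,0])
  i=1: ✓ (rhs at j=1)
  i=2: ✓ (rhs at j=5; lhs holds on [2,4])
  i=3: ✓ (rhs at j=5; lhs holds on [3,4])
  i=4: ✓ (rhs at j=5; lhs holds on [4,4])
  i=5: ✓ (rhs at j=5)
  i=6: ✗ (no rhs in [6,10])
  i=7: ✗ (no rhs in [7,11])
  i=8: ✗ (no rhs in [8,12])
Positions where it holds: {0, 1, 2, 3, 4, 5} → 6.

6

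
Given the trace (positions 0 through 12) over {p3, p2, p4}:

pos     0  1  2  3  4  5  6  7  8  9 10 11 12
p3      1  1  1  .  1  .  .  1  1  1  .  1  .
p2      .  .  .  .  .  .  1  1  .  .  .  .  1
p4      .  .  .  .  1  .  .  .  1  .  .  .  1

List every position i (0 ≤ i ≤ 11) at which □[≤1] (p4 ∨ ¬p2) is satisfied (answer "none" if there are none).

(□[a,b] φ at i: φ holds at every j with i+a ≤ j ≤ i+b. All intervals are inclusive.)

Evaluate at each i in [0,11]:
  i=0: ✓ (all of [0,1])
  i=1: ✓ (all of [1,2])
  i=2: ✓ (all of [2,3])
  i=3: ✓ (all of [3,4])
  i=4: ✓ (all of [4,5])
  i=5: ✗ (fails at j=6)
  i=6: ✗ (fails at j=6)
  i=7: ✗ (fails at j=7)
  i=8: ✓ (all of [8,9])
  i=9: ✓ (all of [9,10])
  i=10: ✓ (all of [10,11])
  i=11: ✓ (all of [11,12])

0, 1, 2, 3, 4, 8, 9, 10, 11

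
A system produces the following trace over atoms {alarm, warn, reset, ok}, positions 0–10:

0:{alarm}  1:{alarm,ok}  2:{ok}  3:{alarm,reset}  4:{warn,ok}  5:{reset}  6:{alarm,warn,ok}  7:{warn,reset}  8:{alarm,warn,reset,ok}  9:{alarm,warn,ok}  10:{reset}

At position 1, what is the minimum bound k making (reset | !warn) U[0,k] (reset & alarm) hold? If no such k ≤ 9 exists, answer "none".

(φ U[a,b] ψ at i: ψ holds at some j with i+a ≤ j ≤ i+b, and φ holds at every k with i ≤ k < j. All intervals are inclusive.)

2

Need earliest j ≥ 1 with (reset & alarm), and (reset | !warn) at every k in [1,j-1].
  j=1: rhs fails.
  j=2: rhs fails.
  j=3: rhs holds; lhs holds on [1,2]. k = 2.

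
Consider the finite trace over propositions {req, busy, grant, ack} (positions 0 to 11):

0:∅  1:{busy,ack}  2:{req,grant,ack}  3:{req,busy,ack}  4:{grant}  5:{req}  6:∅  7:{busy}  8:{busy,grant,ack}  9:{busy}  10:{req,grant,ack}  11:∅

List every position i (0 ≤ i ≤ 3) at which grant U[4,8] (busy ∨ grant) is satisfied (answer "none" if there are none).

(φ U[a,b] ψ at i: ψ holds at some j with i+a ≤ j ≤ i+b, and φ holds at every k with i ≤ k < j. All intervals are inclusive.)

Evaluate at each i in [0,3]:
  i=0: ✗ (lhs fails at k=0 before rhs at j=4)
  i=1: ✗ (lhs fails at k=1 before rhs at j=7)
  i=2: ✗ (lhs fails at k=3 before rhs at j=7)
  i=3: ✗ (lhs fails at k=3 before rhs at j=7)

none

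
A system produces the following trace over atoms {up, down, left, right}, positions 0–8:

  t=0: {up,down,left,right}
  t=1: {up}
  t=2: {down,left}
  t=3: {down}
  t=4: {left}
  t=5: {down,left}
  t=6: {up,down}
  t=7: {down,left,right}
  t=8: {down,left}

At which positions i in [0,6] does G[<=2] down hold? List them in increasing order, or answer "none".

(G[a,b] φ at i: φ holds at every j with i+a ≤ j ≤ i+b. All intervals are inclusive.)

Evaluate at each i in [0,6]:
  i=0: ✗ (fails at j=1)
  i=1: ✗ (fails at j=1)
  i=2: ✗ (fails at j=4)
  i=3: ✗ (fails at j=4)
  i=4: ✗ (fails at j=4)
  i=5: ✓ (all of [5,7])
  i=6: ✓ (all of [6,8])

5, 6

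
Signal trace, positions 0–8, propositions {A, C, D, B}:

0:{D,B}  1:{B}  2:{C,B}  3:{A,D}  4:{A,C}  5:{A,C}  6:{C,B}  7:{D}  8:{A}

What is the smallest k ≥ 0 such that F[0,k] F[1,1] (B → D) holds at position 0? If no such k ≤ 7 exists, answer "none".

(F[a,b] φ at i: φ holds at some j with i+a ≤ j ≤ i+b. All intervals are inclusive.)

2

Scan j = 0,1,… for F[1,1] (B → D):
  j=0: fails
  j=1: fails
  j=2: holds
First hit at j=2, so smallest k = 2-0 = 2.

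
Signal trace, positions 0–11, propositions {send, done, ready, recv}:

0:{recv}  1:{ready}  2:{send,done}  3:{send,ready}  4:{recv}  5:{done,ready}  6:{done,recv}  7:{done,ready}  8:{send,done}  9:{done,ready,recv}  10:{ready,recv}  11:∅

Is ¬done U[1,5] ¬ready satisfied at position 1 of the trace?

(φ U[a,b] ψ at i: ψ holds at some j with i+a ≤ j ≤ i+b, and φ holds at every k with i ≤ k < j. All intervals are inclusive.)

Need some j in [2,6] with ¬ready, and ¬done at every k in [1,j-1].
  j=2: ¬ready holds; ¬done holds at every k in [1,1] → satisfied.

Holds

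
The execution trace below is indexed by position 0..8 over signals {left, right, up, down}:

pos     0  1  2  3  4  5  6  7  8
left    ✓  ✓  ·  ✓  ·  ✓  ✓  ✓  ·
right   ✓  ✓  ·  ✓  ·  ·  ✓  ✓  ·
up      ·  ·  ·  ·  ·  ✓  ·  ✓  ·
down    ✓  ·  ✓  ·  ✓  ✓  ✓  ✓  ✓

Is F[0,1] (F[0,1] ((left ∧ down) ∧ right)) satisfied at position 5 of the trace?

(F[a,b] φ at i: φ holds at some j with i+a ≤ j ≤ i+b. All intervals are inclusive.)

True

Check F[0,1] ((left ∧ down) ∧ right) at each j in [5,6]:
  j=5: holds (witness at 6)
  j=6: holds (witness at 6)
Found at j=5 → formula holds.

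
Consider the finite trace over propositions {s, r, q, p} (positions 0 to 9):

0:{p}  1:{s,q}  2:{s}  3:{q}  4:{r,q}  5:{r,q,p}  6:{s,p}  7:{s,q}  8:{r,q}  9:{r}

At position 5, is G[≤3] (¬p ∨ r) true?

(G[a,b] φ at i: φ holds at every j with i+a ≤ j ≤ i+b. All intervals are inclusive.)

Check (¬p ∨ r) at every j in [5,8]:
  j=5: true
  j=6: false
  j=7: true
  j=8: true
Fails at j=6 → formula fails.

No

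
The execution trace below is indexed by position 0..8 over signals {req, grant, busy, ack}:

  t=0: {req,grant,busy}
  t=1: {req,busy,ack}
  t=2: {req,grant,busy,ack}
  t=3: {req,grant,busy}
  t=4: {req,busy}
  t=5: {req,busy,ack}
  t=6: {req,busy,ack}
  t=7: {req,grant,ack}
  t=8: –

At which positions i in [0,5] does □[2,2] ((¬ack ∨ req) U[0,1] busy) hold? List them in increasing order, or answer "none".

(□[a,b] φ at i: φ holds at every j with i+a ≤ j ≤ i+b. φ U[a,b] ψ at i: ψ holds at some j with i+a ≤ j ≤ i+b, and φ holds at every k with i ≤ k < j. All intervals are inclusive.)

Evaluate at each i in [0,5]:
  i=0: ✓ (all of [2,2])
  i=1: ✓ (all of [3,3])
  i=2: ✓ (all of [4,4])
  i=3: ✓ (all of [5,5])
  i=4: ✓ (all of [6,6])
  i=5: ✗ (fails at j=7)

0, 1, 2, 3, 4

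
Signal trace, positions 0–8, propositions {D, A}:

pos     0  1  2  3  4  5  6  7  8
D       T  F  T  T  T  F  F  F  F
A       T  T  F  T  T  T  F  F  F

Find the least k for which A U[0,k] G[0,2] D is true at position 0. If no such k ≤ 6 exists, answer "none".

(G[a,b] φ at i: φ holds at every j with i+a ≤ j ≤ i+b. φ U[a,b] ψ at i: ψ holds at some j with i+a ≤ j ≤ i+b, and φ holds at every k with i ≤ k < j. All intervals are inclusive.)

Need earliest j ≥ 0 with G[0,2] D, and A at every k in [0,j-1].
  j=0: rhs fails.
  j=1: rhs fails.
  j=2: rhs holds; lhs holds on [0,1]. k = 2.

2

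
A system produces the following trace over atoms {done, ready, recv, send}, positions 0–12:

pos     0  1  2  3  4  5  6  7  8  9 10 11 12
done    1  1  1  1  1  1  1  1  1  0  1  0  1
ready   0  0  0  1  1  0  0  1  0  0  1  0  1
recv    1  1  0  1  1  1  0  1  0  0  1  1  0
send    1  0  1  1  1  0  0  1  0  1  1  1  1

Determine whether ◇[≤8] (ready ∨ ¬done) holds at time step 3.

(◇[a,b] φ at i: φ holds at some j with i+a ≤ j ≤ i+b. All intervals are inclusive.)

Check (ready ∨ ¬done) at each j in [3,11]:
  j=3: true
  j=4: true
  j=5: false
  j=6: false
  j=7: true
  j=8: false
  j=9: true
  j=10: true
  j=11: true
Found at j=3 → formula holds.

Holds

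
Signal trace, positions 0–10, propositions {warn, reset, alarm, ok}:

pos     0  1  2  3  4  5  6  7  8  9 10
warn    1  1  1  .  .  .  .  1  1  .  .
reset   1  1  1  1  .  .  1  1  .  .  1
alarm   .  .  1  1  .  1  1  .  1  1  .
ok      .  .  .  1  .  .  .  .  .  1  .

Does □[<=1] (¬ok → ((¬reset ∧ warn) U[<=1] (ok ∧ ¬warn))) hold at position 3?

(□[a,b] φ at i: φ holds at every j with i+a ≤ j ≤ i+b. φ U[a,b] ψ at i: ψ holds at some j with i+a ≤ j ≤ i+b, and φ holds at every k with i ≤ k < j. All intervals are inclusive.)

Check (¬ok → ((¬reset ∧ warn) U[<=1] (ok ∧ ¬warn))) at every j in [3,4]:
  j=3: antecedent false → ✓
  j=4: antecedent true; consequent fails → ✗
Fails at j=4 → formula fails.

No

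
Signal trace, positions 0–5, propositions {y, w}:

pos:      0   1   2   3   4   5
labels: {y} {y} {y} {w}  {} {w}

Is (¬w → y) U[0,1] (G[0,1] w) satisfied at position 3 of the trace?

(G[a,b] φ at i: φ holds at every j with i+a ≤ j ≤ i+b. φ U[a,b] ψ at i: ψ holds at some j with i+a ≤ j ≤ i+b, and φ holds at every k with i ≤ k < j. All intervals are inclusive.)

Need some j in [3,4] with G[0,1] w, and (¬w → y) at every k in [3,j-1].
  j=3: G[0,1] w — fails at 4.
  j=4: G[0,1] w — fails at 4.
No j in the window works → until fails.

False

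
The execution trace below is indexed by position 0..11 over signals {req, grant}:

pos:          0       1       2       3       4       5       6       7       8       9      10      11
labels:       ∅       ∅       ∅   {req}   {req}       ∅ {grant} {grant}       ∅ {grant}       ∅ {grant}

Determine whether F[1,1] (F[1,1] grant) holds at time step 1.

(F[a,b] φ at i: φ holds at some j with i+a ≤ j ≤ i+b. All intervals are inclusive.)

Does not hold

Check F[1,1] grant at each j in [2,2]:
  j=2: fails (none in [3,3])
No position in the window satisfies it → formula fails.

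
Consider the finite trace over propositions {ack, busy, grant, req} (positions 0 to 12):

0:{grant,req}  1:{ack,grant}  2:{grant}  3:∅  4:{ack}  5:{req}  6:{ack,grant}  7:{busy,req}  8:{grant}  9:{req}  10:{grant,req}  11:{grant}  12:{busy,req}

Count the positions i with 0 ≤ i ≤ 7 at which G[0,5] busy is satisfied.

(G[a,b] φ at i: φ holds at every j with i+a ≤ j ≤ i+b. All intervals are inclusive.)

Evaluate at each i in [0,7]:
  i=0: ✗ (fails at j=0)
  i=1: ✗ (fails at j=1)
  i=2: ✗ (fails at j=2)
  i=3: ✗ (fails at j=3)
  i=4: ✗ (fails at j=4)
  i=5: ✗ (fails at j=5)
  i=6: ✗ (fails at j=6)
  i=7: ✗ (fails at j=8)
Positions where it holds: {} → 0.

0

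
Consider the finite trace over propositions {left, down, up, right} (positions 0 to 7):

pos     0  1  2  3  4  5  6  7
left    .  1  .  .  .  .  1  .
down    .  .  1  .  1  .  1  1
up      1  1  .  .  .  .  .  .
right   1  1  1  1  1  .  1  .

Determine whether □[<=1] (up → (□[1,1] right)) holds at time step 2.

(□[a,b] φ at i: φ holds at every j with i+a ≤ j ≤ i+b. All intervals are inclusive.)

Yes

Check (up → (□[1,1] right)) at every j in [2,3]:
  j=2: antecedent false → ✓
  j=3: antecedent false → ✓
All positions satisfy it → formula holds.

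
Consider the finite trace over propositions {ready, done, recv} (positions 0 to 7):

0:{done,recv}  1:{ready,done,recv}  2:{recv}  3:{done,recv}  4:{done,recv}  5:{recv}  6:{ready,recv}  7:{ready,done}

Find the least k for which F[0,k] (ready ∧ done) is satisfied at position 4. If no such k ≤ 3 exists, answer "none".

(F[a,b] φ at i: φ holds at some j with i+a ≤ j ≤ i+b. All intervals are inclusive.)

3

Scan j = 4,5,… for (ready ∧ done):
  j=4: fails
  j=5: fails
  j=6: fails
  j=7: holds
First hit at j=7, so smallest k = 7-4 = 3.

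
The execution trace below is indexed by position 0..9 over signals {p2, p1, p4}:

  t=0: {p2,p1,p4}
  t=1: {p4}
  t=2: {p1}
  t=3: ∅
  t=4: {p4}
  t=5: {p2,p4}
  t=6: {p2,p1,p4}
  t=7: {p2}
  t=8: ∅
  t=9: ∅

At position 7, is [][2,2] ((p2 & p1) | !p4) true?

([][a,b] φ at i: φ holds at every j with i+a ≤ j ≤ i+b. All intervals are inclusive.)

True

Check ((p2 & p1) | !p4) at every j in [9,9]:
  j=9: true
All positions satisfy it → formula holds.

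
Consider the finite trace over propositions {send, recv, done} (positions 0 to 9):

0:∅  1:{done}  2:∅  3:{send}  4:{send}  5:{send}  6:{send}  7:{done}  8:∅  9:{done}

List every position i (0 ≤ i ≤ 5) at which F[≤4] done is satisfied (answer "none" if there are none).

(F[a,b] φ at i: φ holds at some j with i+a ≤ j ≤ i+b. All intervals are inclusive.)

Evaluate at each i in [0,5]:
  i=0: ✓ (witness j=1)
  i=1: ✓ (witness j=1)
  i=2: ✗ (none in [2,6])
  i=3: ✓ (witness j=7)
  i=4: ✓ (witness j=7)
  i=5: ✓ (witness j=7)

0, 1, 3, 4, 5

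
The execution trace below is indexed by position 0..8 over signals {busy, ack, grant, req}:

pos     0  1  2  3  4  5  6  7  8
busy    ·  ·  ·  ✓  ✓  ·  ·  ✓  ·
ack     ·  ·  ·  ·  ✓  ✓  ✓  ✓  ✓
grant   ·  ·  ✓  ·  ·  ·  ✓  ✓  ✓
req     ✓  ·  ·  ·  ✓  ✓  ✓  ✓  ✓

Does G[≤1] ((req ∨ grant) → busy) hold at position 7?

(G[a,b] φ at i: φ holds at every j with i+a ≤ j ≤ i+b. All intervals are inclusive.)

Does not hold

Check ((req ∨ grant) → busy) at every j in [7,8]:
  j=7: antecedent true; consequent true → ✓
  j=8: antecedent true; consequent false → ✗
Fails at j=8 → formula fails.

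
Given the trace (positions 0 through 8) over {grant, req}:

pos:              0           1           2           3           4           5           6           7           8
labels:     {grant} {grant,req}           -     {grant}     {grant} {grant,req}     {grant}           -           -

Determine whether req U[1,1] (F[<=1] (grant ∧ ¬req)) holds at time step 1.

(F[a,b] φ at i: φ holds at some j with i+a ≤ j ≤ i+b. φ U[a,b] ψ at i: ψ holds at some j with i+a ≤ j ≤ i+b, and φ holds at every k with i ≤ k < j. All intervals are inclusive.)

True

Need some j in [2,2] with F[<=1] (grant ∧ ¬req), and req at every k in [1,j-1].
  j=2: F[<=1] (grant ∧ ¬req) holds; req holds at every k in [1,1] → satisfied.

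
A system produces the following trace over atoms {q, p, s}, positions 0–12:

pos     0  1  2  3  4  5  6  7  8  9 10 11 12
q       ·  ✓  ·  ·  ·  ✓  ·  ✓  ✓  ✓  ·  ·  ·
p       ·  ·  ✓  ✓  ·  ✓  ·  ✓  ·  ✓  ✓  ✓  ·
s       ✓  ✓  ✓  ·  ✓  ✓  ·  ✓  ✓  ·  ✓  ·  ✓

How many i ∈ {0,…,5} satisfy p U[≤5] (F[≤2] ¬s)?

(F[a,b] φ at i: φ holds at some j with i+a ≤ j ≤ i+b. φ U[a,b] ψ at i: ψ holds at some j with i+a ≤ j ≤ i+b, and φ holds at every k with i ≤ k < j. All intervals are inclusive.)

Evaluate at each i in [0,5]:
  i=0: ✗ (lhs fails at k=0 before rhs at j=1)
  i=1: ✓ (rhs at j=1)
  i=2: ✓ (rhs at j=2)
  i=3: ✓ (rhs at j=3)
  i=4: ✓ (rhs at j=4)
  i=5: ✓ (rhs at j=5)
Positions where it holds: {1, 2, 3, 4, 5} → 5.

5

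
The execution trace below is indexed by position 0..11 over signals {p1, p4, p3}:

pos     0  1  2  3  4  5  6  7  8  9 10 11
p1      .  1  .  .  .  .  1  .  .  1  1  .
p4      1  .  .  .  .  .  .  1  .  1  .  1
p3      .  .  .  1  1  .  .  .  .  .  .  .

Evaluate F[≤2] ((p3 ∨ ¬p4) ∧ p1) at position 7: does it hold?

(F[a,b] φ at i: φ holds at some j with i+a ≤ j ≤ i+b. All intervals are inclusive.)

Check ((p3 ∨ ¬p4) ∧ p1) at each j in [7,9]:
  j=7: false
  j=8: false
  j=9: false
No position in the window satisfies it → formula fails.

False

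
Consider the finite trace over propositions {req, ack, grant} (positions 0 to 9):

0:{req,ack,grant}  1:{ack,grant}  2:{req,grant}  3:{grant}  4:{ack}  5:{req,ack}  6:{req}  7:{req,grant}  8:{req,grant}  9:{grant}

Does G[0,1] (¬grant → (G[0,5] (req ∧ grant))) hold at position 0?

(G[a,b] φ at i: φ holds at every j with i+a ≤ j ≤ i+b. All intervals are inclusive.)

Check (¬grant → (G[0,5] (req ∧ grant))) at every j in [0,1]:
  j=0: antecedent false → ✓
  j=1: antecedent false → ✓
All positions satisfy it → formula holds.

Holds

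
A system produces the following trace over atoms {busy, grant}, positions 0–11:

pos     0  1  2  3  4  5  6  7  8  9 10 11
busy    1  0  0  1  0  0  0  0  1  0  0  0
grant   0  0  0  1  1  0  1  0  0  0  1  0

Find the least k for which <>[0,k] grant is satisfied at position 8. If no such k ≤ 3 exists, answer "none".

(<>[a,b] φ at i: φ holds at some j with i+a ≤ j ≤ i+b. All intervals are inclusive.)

Scan j = 8,9,… for grant:
  j=8: fails
  j=9: fails
  j=10: holds
First hit at j=10, so smallest k = 10-8 = 2.

2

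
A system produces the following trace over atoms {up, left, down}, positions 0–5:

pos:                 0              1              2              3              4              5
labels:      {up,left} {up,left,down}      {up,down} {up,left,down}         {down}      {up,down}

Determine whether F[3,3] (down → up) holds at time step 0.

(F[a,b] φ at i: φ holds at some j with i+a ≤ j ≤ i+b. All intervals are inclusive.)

True

Check (down → up) at each j in [3,3]:
  j=3: true
Found at j=3 → formula holds.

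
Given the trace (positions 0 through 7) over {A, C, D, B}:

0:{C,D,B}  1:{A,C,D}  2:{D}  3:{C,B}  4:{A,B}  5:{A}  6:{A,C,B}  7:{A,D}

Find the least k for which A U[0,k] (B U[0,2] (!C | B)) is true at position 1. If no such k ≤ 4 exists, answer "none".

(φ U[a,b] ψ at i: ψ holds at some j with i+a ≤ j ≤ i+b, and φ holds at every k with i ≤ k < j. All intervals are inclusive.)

Need earliest j ≥ 1 with (B U[0,2] (!C | B)), and A at every k in [1,j-1].
  j=1: rhs fails.
  j=2: rhs holds; lhs holds on [1,1]. k = 1.

1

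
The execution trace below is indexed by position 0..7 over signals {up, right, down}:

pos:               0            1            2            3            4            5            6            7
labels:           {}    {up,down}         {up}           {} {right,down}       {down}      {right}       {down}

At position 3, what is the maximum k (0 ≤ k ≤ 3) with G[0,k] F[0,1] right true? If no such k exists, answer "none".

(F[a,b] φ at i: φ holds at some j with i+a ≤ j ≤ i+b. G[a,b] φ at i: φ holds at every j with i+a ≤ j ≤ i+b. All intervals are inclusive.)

F[0,1] right must hold from j=3 onward; find where it first fails.
  j=3: holds
  j=4: holds
  j=5: holds
  j=6: holds
Holds through j=6; largest k = 3.

3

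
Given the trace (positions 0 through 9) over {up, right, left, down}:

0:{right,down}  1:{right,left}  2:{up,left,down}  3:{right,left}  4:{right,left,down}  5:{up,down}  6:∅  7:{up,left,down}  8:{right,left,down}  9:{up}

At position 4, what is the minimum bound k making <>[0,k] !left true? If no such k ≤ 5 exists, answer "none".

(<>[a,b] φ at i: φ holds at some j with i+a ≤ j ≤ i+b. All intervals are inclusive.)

1

Scan j = 4,5,… for !left:
  j=4: fails
  j=5: holds
First hit at j=5, so smallest k = 5-4 = 1.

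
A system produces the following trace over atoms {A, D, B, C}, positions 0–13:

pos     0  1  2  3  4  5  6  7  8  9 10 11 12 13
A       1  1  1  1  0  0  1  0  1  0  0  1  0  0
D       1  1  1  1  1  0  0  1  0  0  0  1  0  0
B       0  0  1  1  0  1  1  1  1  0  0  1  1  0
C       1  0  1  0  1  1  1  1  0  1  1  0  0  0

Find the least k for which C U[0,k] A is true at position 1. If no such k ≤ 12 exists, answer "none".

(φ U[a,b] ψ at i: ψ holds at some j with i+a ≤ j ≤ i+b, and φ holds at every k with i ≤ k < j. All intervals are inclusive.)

Need earliest j ≥ 1 with A, and C at every k in [1,j-1].
  j=1: rhs holds (empty prefix). k = 0.

0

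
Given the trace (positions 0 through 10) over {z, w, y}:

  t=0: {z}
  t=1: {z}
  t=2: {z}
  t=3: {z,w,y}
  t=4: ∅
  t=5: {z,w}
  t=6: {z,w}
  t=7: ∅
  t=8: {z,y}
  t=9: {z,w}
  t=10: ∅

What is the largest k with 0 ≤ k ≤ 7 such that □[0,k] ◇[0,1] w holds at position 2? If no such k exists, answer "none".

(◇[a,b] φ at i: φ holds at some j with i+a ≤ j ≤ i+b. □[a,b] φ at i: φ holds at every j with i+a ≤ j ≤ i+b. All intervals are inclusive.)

4

◇[0,1] w must hold from j=2 onward; find where it first fails.
  j=2: holds
  j=3: holds
  j=4: holds
  j=5: holds
  j=6: holds
  j=7: fails
Holds on [2,6], so largest k = 4.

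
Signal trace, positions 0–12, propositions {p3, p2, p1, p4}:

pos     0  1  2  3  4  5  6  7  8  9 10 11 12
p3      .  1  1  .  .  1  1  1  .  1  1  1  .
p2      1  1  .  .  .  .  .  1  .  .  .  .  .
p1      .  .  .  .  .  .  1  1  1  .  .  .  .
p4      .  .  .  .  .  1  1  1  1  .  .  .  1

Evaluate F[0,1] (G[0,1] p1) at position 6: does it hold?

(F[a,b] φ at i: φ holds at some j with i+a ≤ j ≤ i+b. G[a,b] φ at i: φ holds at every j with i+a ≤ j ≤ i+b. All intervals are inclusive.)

Holds

Check G[0,1] p1 at each j in [6,7]:
  j=6: holds on [6,7]
  j=7: holds on [7,8]
Found at j=6 → formula holds.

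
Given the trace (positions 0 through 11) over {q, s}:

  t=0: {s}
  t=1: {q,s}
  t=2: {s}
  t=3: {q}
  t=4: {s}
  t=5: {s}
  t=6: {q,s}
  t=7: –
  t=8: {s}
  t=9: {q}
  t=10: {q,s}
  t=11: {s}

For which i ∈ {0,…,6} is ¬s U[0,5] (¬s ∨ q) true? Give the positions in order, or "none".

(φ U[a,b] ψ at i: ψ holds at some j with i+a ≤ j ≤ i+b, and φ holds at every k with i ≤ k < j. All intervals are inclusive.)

1, 3, 6

Evaluate at each i in [0,6]:
  i=0: ✗ (lhs fails at k=0 before rhs at j=1)
  i=1: ✓ (rhs at j=1)
  i=2: ✗ (lhs fails at k=2 before rhs at j=3)
  i=3: ✓ (rhs at j=3)
  i=4: ✗ (lhs fails at k=4 before rhs at j=6)
  i=5: ✗ (lhs fails at k=5 before rhs at j=6)
  i=6: ✓ (rhs at j=6)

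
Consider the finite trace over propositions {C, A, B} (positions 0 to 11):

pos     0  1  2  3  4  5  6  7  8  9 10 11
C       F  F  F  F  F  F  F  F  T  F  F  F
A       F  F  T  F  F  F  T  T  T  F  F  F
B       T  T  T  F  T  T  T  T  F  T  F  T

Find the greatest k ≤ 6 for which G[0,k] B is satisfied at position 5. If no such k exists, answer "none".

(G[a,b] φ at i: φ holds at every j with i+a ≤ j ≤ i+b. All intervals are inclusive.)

2

B must hold from j=5 onward; find where it first fails.
  j=5: holds
  j=6: holds
  j=7: holds
  j=8: fails
Holds on [5,7], so largest k = 2.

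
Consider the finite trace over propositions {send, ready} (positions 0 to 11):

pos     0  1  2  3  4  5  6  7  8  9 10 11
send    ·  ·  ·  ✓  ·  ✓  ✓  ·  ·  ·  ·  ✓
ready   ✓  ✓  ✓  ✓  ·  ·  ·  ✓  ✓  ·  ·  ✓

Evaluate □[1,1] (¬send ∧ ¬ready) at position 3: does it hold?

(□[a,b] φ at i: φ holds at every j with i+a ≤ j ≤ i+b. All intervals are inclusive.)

Check (¬send ∧ ¬ready) at every j in [4,4]:
  j=4: true
All positions satisfy it → formula holds.

Yes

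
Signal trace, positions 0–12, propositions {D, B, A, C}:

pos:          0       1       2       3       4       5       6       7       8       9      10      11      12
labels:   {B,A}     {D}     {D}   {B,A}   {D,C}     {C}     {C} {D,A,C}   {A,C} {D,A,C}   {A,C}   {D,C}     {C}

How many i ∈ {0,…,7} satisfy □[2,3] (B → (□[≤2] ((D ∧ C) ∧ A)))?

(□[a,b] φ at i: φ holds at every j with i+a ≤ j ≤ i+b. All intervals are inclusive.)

6

Evaluate at each i in [0,7]:
  i=0: ✗ (fails at j=3)
  i=1: ✗ (fails at j=3)
  i=2: ✓ (all of [4,5])
  i=3: ✓ (all of [5,6])
  i=4: ✓ (all of [6,7])
  i=5: ✓ (all of [7,8])
  i=6: ✓ (all of [8,9])
  i=7: ✓ (all of [9,10])
Positions where it holds: {2, 3, 4, 5, 6, 7} → 6.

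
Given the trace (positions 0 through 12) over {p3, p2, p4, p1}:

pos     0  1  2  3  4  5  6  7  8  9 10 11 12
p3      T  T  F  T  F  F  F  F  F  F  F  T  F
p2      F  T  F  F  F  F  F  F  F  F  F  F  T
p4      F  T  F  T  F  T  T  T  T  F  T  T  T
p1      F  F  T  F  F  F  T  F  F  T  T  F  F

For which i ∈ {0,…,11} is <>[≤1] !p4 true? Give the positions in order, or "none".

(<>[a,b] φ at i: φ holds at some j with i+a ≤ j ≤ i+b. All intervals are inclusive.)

Evaluate at each i in [0,11]:
  i=0: ✓ (witness j=0)
  i=1: ✓ (witness j=2)
  i=2: ✓ (witness j=2)
  i=3: ✓ (witness j=4)
  i=4: ✓ (witness j=4)
  i=5: ✗ (none in [5,6])
  i=6: ✗ (none in [6,7])
  i=7: ✗ (none in [7,8])
  i=8: ✓ (witness j=9)
  i=9: ✓ (witness j=9)
  i=10: ✗ (none in [10,11])
  i=11: ✗ (none in [11,12])

0, 1, 2, 3, 4, 8, 9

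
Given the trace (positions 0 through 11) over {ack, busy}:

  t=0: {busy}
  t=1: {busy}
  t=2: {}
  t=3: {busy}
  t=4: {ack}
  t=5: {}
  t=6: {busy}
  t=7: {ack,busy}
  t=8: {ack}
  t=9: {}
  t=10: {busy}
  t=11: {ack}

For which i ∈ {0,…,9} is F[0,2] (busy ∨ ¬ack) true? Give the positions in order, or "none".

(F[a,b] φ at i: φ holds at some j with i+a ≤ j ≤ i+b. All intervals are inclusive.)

Evaluate at each i in [0,9]:
  i=0: ✓ (witness j=0)
  i=1: ✓ (witness j=1)
  i=2: ✓ (witness j=2)
  i=3: ✓ (witness j=3)
  i=4: ✓ (witness j=5)
  i=5: ✓ (witness j=5)
  i=6: ✓ (witness j=6)
  i=7: ✓ (witness j=7)
  i=8: ✓ (witness j=9)
  i=9: ✓ (witness j=9)

0, 1, 2, 3, 4, 5, 6, 7, 8, 9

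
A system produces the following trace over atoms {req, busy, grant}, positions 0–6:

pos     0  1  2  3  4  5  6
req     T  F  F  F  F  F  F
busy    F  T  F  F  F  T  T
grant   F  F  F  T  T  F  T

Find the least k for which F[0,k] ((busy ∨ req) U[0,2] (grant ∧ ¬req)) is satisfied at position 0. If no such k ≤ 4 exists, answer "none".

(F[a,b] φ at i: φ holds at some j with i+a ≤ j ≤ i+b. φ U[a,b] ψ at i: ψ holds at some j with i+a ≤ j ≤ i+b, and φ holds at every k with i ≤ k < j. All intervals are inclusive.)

3

Scan j = 0,1,… for ((busy ∨ req) U[0,2] (grant ∧ ¬req)):
  j=0: fails
  j=1: fails
  j=2: fails
  j=3: holds
First hit at j=3, so smallest k = 3-0 = 3.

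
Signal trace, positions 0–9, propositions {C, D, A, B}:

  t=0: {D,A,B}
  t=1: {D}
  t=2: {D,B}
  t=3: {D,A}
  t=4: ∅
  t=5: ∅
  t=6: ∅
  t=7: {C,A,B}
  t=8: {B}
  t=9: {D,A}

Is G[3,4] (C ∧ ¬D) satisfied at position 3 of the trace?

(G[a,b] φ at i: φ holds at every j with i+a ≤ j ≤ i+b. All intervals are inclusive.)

Does not hold

Check (C ∧ ¬D) at every j in [6,7]:
  j=6: false
  j=7: true
Fails at j=6 → formula fails.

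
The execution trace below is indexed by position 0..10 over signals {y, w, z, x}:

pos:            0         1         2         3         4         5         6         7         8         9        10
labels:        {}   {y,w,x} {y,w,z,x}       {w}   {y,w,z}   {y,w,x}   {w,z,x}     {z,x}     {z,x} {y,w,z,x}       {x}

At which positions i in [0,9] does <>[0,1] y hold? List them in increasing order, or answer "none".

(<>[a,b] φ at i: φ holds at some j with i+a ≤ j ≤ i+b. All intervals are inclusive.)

0, 1, 2, 3, 4, 5, 8, 9

Evaluate at each i in [0,9]:
  i=0: ✓ (witness j=1)
  i=1: ✓ (witness j=1)
  i=2: ✓ (witness j=2)
  i=3: ✓ (witness j=4)
  i=4: ✓ (witness j=4)
  i=5: ✓ (witness j=5)
  i=6: ✗ (none in [6,7])
  i=7: ✗ (none in [7,8])
  i=8: ✓ (witness j=9)
  i=9: ✓ (witness j=9)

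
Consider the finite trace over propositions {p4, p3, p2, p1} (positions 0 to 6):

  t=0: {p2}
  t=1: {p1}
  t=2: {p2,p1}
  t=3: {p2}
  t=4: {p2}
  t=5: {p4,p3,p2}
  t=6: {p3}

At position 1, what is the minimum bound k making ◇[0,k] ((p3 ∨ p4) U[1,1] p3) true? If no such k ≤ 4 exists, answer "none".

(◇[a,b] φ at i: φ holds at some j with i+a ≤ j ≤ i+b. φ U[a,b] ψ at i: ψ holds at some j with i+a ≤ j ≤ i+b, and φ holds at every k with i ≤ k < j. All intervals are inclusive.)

4

Scan j = 1,2,… for ((p3 ∨ p4) U[1,1] p3):
  j=1: fails
  j=2: fails
  j=3: fails
  j=4: fails
  j=5: holds
First hit at j=5, so smallest k = 5-1 = 4.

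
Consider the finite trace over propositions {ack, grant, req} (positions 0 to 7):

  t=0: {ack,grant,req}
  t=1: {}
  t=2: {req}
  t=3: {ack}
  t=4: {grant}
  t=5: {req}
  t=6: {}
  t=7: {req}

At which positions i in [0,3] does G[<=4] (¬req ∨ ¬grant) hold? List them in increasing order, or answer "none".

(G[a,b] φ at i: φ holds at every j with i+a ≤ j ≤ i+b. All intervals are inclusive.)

1, 2, 3

Evaluate at each i in [0,3]:
  i=0: ✗ (fails at j=0)
  i=1: ✓ (all of [1,5])
  i=2: ✓ (all of [2,6])
  i=3: ✓ (all of [3,7])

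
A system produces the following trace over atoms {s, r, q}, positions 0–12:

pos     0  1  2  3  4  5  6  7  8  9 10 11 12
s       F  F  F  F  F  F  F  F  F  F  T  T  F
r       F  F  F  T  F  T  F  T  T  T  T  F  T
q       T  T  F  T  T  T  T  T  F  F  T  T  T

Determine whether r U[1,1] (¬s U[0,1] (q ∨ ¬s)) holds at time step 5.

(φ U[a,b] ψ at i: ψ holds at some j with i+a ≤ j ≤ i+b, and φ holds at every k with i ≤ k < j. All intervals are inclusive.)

Holds

Need some j in [6,6] with (¬s U[0,1] (q ∨ ¬s)), and r at every k in [5,j-1].
  j=6: (¬s U[0,1] (q ∨ ¬s)) holds; r holds at every k in [5,5] → satisfied.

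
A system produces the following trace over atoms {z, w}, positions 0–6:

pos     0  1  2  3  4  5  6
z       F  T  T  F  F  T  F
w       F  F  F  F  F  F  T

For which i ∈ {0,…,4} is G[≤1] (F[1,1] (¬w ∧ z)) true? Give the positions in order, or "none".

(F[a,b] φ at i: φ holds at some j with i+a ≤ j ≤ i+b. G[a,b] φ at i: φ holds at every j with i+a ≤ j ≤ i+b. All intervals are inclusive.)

Evaluate at each i in [0,4]:
  i=0: ✓ (all of [0,1])
  i=1: ✗ (fails at j=2)
  i=2: ✗ (fails at j=2)
  i=3: ✗ (fails at j=3)
  i=4: ✗ (fails at j=5)

0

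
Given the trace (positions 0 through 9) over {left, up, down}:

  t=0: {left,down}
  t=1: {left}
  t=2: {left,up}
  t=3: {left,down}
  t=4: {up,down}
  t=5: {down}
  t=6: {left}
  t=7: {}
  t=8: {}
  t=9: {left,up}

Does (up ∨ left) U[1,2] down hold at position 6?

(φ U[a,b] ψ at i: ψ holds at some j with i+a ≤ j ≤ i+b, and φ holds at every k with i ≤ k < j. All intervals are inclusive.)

Need some j in [7,8] with down, and (up ∨ left) at every k in [6,j-1].
  j=7: down false.
  j=8: down false.
No j in the window works → until fails.

Does not hold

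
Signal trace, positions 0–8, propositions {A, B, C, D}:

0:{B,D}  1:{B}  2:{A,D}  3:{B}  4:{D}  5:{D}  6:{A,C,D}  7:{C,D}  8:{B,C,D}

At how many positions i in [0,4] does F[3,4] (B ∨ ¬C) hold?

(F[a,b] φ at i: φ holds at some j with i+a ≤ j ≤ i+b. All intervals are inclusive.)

Evaluate at each i in [0,4]:
  i=0: ✓ (witness j=3)
  i=1: ✓ (witness j=4)
  i=2: ✓ (witness j=5)
  i=3: ✗ (none in [6,7])
  i=4: ✓ (witness j=8)
Positions where it holds: {0, 1, 2, 4} → 4.

4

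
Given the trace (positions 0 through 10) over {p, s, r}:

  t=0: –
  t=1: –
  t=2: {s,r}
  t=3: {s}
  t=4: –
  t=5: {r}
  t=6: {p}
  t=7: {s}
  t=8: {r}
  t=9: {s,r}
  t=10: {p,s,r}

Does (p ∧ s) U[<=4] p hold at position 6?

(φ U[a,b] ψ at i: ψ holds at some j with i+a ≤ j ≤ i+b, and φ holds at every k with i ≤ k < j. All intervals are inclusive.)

Need some j in [6,10] with p, and (p ∧ s) at every k in [6,j-1].
  j=6: p holds; no prefix to check → satisfied.

Holds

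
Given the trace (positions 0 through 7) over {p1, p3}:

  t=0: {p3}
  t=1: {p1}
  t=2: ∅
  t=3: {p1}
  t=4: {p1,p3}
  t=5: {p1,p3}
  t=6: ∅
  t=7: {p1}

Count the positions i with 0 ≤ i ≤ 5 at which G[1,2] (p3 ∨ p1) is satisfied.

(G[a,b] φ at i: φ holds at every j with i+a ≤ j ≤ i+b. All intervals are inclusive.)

2

Evaluate at each i in [0,5]:
  i=0: ✗ (fails at j=2)
  i=1: ✗ (fails at j=2)
  i=2: ✓ (all of [3,4])
  i=3: ✓ (all of [4,5])
  i=4: ✗ (fails at j=6)
  i=5: ✗ (fails at j=6)
Positions where it holds: {2, 3} → 2.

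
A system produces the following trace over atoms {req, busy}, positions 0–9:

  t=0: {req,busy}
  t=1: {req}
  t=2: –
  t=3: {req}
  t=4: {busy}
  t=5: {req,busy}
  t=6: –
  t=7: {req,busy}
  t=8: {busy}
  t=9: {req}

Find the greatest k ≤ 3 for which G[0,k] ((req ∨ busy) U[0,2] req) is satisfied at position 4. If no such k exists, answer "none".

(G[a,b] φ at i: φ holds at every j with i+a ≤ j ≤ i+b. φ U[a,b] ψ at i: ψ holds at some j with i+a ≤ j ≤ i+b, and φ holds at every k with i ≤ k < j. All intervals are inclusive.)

1

((req ∨ busy) U[0,2] req) must hold from j=4 onward; find where it first fails.
  j=4: holds
  j=5: holds
  j=6: fails
Holds on [4,5], so largest k = 1.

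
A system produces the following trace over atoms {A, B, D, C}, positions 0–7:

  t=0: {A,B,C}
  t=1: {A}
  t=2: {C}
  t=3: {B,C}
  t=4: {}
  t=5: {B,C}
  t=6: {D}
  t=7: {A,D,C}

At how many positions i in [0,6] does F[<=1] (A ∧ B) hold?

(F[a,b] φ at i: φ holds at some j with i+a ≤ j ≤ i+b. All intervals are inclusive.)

1

Evaluate at each i in [0,6]:
  i=0: ✓ (witness j=0)
  i=1: ✗ (none in [1,2])
  i=2: ✗ (none in [2,3])
  i=3: ✗ (none in [3,4])
  i=4: ✗ (none in [4,5])
  i=5: ✗ (none in [5,6])
  i=6: ✗ (none in [6,7])
Positions where it holds: {0} → 1.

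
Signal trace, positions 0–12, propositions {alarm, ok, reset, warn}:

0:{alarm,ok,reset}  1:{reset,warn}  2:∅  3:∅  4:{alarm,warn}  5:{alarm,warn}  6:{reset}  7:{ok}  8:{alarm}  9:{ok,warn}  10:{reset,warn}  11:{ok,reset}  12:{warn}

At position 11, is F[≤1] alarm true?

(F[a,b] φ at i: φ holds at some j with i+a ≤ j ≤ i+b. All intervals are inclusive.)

Does not hold

Check alarm at each j in [11,12]:
  j=11: false
  j=12: false
No position in the window satisfies it → formula fails.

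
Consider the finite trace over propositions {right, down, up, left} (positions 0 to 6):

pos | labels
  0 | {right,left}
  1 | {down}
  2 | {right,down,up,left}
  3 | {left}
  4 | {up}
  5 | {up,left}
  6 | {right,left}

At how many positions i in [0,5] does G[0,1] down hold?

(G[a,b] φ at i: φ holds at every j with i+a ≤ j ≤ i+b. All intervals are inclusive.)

Evaluate at each i in [0,5]:
  i=0: ✗ (fails at j=0)
  i=1: ✓ (all of [1,2])
  i=2: ✗ (fails at j=3)
  i=3: ✗ (fails at j=3)
  i=4: ✗ (fails at j=4)
  i=5: ✗ (fails at j=5)
Positions where it holds: {1} → 1.

1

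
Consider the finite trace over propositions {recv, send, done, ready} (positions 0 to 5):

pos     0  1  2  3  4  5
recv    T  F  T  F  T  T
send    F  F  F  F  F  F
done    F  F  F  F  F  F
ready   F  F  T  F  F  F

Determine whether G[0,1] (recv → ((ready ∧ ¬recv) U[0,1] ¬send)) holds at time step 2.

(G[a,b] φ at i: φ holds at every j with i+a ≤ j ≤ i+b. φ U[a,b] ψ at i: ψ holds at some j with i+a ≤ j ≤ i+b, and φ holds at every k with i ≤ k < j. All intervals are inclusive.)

Check (recv → ((ready ∧ ¬recv) U[0,1] ¬send)) at every j in [2,3]:
  j=2: antecedent true; consequent holds → ✓
  j=3: antecedent false → ✓
All positions satisfy it → formula holds.

Yes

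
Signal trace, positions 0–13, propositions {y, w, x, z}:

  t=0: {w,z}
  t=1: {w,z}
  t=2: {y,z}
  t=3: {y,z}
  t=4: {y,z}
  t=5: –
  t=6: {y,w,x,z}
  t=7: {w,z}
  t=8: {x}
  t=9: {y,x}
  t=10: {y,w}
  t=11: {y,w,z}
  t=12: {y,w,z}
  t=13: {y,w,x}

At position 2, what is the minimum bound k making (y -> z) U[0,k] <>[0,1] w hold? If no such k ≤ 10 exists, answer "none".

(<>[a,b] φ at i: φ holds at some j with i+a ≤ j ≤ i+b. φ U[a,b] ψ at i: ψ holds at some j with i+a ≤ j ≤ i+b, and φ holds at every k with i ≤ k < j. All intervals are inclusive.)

3

Need earliest j ≥ 2 with <>[0,1] w, and (y -> z) at every k in [2,j-1].
  j=2: rhs fails.
  j=3: rhs fails.
  j=4: rhs fails.
  j=5: rhs holds; lhs holds on [2,4]. k = 3.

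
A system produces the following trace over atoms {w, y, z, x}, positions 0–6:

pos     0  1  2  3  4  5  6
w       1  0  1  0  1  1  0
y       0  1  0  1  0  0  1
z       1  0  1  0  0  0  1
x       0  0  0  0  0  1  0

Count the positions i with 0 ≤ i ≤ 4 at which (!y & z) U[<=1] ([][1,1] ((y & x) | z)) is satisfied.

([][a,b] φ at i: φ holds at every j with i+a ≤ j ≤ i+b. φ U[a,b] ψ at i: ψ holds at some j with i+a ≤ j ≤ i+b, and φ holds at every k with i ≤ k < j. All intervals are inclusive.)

Evaluate at each i in [0,4]:
  i=0: ✓ (rhs at j=1; lhs holds on [0,0])
  i=1: ✓ (rhs at j=1)
  i=2: ✗ (no rhs in [2,3])
  i=3: ✗ (no rhs in [3,4])
  i=4: ✗ (lhs fails at k=4 before rhs at j=5)
Positions where it holds: {0, 1} → 2.

2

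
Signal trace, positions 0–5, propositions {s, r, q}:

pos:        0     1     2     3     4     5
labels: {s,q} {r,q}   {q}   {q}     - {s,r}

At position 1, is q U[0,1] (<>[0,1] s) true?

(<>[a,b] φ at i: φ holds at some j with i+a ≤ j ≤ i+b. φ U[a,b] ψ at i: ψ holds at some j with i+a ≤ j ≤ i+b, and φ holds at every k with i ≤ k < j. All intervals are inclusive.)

No

Need some j in [1,2] with <>[0,1] s, and q at every k in [1,j-1].
  j=1: <>[0,1] s — fails (none in [1,2]).
  j=2: <>[0,1] s — fails (none in [2,3]).
No j in the window works → until fails.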